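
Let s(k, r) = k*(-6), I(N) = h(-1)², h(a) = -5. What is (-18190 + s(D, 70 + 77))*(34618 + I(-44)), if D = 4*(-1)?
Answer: -629324738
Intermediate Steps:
I(N) = 25 (I(N) = (-5)² = 25)
D = -4
s(k, r) = -6*k
(-18190 + s(D, 70 + 77))*(34618 + I(-44)) = (-18190 - 6*(-4))*(34618 + 25) = (-18190 + 24)*34643 = -18166*34643 = -629324738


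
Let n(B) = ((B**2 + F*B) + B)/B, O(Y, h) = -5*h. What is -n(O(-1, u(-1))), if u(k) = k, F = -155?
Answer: 149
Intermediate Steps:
n(B) = (B**2 - 154*B)/B (n(B) = ((B**2 - 155*B) + B)/B = (B**2 - 154*B)/B)
-n(O(-1, u(-1))) = -(-154 - 5*(-1)) = -(-154 + 5) = -1*(-149) = 149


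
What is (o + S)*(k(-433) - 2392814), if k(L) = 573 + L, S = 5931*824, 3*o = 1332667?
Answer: -12756221610242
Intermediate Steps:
o = 1332667/3 (o = (⅓)*1332667 = 1332667/3 ≈ 4.4422e+5)
S = 4887144
(o + S)*(k(-433) - 2392814) = (1332667/3 + 4887144)*((573 - 433) - 2392814) = 15994099*(140 - 2392814)/3 = (15994099/3)*(-2392674) = -12756221610242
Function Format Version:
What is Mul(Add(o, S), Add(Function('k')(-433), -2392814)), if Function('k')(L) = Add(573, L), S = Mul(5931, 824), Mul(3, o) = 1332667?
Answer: -12756221610242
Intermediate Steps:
o = Rational(1332667, 3) (o = Mul(Rational(1, 3), 1332667) = Rational(1332667, 3) ≈ 4.4422e+5)
S = 4887144
Mul(Add(o, S), Add(Function('k')(-433), -2392814)) = Mul(Add(Rational(1332667, 3), 4887144), Add(Add(573, -433), -2392814)) = Mul(Rational(15994099, 3), Add(140, -2392814)) = Mul(Rational(15994099, 3), -2392674) = -12756221610242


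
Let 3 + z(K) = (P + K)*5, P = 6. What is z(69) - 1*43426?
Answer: -43054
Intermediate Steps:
z(K) = 27 + 5*K (z(K) = -3 + (6 + K)*5 = -3 + (30 + 5*K) = 27 + 5*K)
z(69) - 1*43426 = (27 + 5*69) - 1*43426 = (27 + 345) - 43426 = 372 - 43426 = -43054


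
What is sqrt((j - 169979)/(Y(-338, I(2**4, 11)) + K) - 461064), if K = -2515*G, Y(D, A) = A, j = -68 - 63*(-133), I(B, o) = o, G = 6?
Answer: 2*I*sqrt(26208140347163)/15079 ≈ 679.01*I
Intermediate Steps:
j = 8311 (j = -68 + 8379 = 8311)
K = -15090 (K = -2515*6 = -15090)
sqrt((j - 169979)/(Y(-338, I(2**4, 11)) + K) - 461064) = sqrt((8311 - 169979)/(11 - 15090) - 461064) = sqrt(-161668/(-15079) - 461064) = sqrt(-161668*(-1/15079) - 461064) = sqrt(161668/15079 - 461064) = sqrt(-6952222388/15079) = 2*I*sqrt(26208140347163)/15079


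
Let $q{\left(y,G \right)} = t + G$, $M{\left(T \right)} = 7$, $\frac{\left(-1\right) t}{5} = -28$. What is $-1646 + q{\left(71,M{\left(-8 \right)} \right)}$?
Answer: $-1499$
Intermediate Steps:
$t = 140$ ($t = \left(-5\right) \left(-28\right) = 140$)
$q{\left(y,G \right)} = 140 + G$
$-1646 + q{\left(71,M{\left(-8 \right)} \right)} = -1646 + \left(140 + 7\right) = -1646 + 147 = -1499$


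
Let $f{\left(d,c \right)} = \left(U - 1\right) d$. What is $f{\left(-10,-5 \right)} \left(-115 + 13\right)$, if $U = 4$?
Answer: $3060$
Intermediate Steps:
$f{\left(d,c \right)} = 3 d$ ($f{\left(d,c \right)} = \left(4 - 1\right) d = 3 d$)
$f{\left(-10,-5 \right)} \left(-115 + 13\right) = 3 \left(-10\right) \left(-115 + 13\right) = \left(-30\right) \left(-102\right) = 3060$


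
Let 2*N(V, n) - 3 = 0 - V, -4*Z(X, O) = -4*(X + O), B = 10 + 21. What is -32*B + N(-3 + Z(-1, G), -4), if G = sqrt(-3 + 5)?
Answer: -1977/2 - sqrt(2)/2 ≈ -989.21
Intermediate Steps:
G = sqrt(2) ≈ 1.4142
B = 31
Z(X, O) = O + X (Z(X, O) = -(-1)*(X + O) = -(-1)*(O + X) = -(-4*O - 4*X)/4 = O + X)
N(V, n) = 3/2 - V/2 (N(V, n) = 3/2 + (0 - V)/2 = 3/2 + (-V)/2 = 3/2 - V/2)
-32*B + N(-3 + Z(-1, G), -4) = -32*31 + (3/2 - (-3 + (sqrt(2) - 1))/2) = -992 + (3/2 - (-3 + (-1 + sqrt(2)))/2) = -992 + (3/2 - (-4 + sqrt(2))/2) = -992 + (3/2 + (2 - sqrt(2)/2)) = -992 + (7/2 - sqrt(2)/2) = -1977/2 - sqrt(2)/2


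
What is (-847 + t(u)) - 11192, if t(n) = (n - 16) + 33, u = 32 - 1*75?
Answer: -12065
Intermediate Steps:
u = -43 (u = 32 - 75 = -43)
t(n) = 17 + n (t(n) = (-16 + n) + 33 = 17 + n)
(-847 + t(u)) - 11192 = (-847 + (17 - 43)) - 11192 = (-847 - 26) - 11192 = -873 - 11192 = -12065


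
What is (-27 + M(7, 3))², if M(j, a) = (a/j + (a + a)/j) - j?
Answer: 52441/49 ≈ 1070.2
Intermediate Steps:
M(j, a) = -j + 3*a/j (M(j, a) = (a/j + (2*a)/j) - j = (a/j + 2*a/j) - j = 3*a/j - j = -j + 3*a/j)
(-27 + M(7, 3))² = (-27 + (-1*7 + 3*3/7))² = (-27 + (-7 + 3*3*(⅐)))² = (-27 + (-7 + 9/7))² = (-27 - 40/7)² = (-229/7)² = 52441/49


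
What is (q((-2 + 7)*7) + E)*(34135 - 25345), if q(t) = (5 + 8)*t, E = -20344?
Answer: -174824310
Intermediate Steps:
q(t) = 13*t
(q((-2 + 7)*7) + E)*(34135 - 25345) = (13*((-2 + 7)*7) - 20344)*(34135 - 25345) = (13*(5*7) - 20344)*8790 = (13*35 - 20344)*8790 = (455 - 20344)*8790 = -19889*8790 = -174824310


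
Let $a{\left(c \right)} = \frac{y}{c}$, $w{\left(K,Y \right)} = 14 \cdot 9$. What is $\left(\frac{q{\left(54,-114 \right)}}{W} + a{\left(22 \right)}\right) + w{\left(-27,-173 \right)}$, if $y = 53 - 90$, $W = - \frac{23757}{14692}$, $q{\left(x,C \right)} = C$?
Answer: $\frac{33940977}{174218} \approx 194.82$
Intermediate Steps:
$w{\left(K,Y \right)} = 126$
$W = - \frac{23757}{14692}$ ($W = \left(-23757\right) \frac{1}{14692} = - \frac{23757}{14692} \approx -1.617$)
$y = -37$
$a{\left(c \right)} = - \frac{37}{c}$
$\left(\frac{q{\left(54,-114 \right)}}{W} + a{\left(22 \right)}\right) + w{\left(-27,-173 \right)} = \left(- \frac{114}{- \frac{23757}{14692}} - \frac{37}{22}\right) + 126 = \left(\left(-114\right) \left(- \frac{14692}{23757}\right) - \frac{37}{22}\right) + 126 = \left(\frac{558296}{7919} - \frac{37}{22}\right) + 126 = \frac{11989509}{174218} + 126 = \frac{33940977}{174218}$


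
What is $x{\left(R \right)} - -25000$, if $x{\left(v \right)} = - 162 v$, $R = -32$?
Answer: $30184$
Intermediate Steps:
$x{\left(R \right)} - -25000 = \left(-162\right) \left(-32\right) - -25000 = 5184 + 25000 = 30184$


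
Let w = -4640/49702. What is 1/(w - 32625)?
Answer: -24851/810766195 ≈ -3.0651e-5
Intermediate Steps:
w = -2320/24851 (w = -4640*1/49702 = -2320/24851 ≈ -0.093356)
1/(w - 32625) = 1/(-2320/24851 - 32625) = 1/(-810766195/24851) = -24851/810766195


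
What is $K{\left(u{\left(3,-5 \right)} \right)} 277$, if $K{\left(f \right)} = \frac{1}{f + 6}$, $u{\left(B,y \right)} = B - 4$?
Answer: $\frac{277}{5} \approx 55.4$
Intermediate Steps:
$u{\left(B,y \right)} = -4 + B$ ($u{\left(B,y \right)} = B - 4 = -4 + B$)
$K{\left(f \right)} = \frac{1}{6 + f}$
$K{\left(u{\left(3,-5 \right)} \right)} 277 = \frac{1}{6 + \left(-4 + 3\right)} 277 = \frac{1}{6 - 1} \cdot 277 = \frac{1}{5} \cdot 277 = \frac{277}{5}$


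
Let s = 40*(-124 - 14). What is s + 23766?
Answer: 18246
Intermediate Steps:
s = -5520 (s = 40*(-138) = -5520)
s + 23766 = -5520 + 23766 = 18246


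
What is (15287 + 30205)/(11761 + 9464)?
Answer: 15164/7075 ≈ 2.1433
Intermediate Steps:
(15287 + 30205)/(11761 + 9464) = 45492/21225 = 45492*(1/21225) = 15164/7075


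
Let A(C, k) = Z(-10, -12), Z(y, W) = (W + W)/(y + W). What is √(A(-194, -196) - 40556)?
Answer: 2*I*√1226786/11 ≈ 201.38*I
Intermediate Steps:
Z(y, W) = 2*W/(W + y) (Z(y, W) = (2*W)/(W + y) = 2*W/(W + y))
A(C, k) = 12/11 (A(C, k) = 2*(-12)/(-12 - 10) = 2*(-12)/(-22) = 2*(-12)*(-1/22) = 12/11)
√(A(-194, -196) - 40556) = √(12/11 - 40556) = √(-446104/11) = 2*I*√1226786/11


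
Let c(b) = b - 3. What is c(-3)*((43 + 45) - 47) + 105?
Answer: -141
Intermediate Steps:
c(b) = -3 + b
c(-3)*((43 + 45) - 47) + 105 = (-3 - 3)*((43 + 45) - 47) + 105 = -6*(88 - 47) + 105 = -6*41 + 105 = -246 + 105 = -141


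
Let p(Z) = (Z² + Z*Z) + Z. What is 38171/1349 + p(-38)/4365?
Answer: 598109/20661 ≈ 28.949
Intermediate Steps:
p(Z) = Z + 2*Z² (p(Z) = (Z² + Z²) + Z = 2*Z² + Z = Z + 2*Z²)
38171/1349 + p(-38)/4365 = 38171/1349 - 38*(1 + 2*(-38))/4365 = 38171*(1/1349) - 38*(1 - 76)*(1/4365) = 2009/71 - 38*(-75)*(1/4365) = 2009/71 + 2850*(1/4365) = 2009/71 + 190/291 = 598109/20661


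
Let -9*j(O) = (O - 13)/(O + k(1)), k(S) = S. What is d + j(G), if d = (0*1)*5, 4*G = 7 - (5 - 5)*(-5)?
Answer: 5/11 ≈ 0.45455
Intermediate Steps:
G = 7/4 (G = (7 - (5 - 5)*(-5))/4 = (7 - 0*(-5))/4 = (7 - 1*0)/4 = (7 + 0)/4 = (1/4)*7 = 7/4 ≈ 1.7500)
j(O) = -(-13 + O)/(9*(1 + O)) (j(O) = -(O - 13)/(9*(O + 1)) = -(-13 + O)/(9*(1 + O)))
d = 0 (d = 0*5 = 0)
d + j(G) = 0 + (13 - 1*7/4)/(9*(1 + 7/4)) = 0 + (13 - 7/4)/(9*(11/4)) = 0 + (1/9)*(4/11)*(45/4) = 0 + 5/11 = 5/11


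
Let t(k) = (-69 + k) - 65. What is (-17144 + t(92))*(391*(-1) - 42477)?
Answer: 736729448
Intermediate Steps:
t(k) = -134 + k
(-17144 + t(92))*(391*(-1) - 42477) = (-17144 + (-134 + 92))*(391*(-1) - 42477) = (-17144 - 42)*(-391 - 42477) = -17186*(-42868) = 736729448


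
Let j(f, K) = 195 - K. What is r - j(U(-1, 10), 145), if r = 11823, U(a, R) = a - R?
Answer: 11773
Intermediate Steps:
r - j(U(-1, 10), 145) = 11823 - (195 - 1*145) = 11823 - (195 - 145) = 11823 - 1*50 = 11823 - 50 = 11773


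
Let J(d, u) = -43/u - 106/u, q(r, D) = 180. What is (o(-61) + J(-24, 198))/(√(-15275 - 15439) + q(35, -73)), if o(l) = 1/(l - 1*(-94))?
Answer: -65/31557 + 13*I*√30714/1136052 ≈ -0.0020598 + 0.0020055*I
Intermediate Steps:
J(d, u) = -149/u
o(l) = 1/(94 + l) (o(l) = 1/(l + 94) = 1/(94 + l))
(o(-61) + J(-24, 198))/(√(-15275 - 15439) + q(35, -73)) = (1/(94 - 61) - 149/198)/(√(-15275 - 15439) + 180) = (1/33 - 149*1/198)/(√(-30714) + 180) = (1/33 - 149/198)/(I*√30714 + 180) = -13/(18*(180 + I*√30714))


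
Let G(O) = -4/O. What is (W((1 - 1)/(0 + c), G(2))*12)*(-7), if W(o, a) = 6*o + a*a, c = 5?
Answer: -336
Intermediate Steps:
W(o, a) = a² + 6*o (W(o, a) = 6*o + a² = a² + 6*o)
(W((1 - 1)/(0 + c), G(2))*12)*(-7) = (((-4/2)² + 6*((1 - 1)/(0 + 5)))*12)*(-7) = (((-4*½)² + 6*(0/5))*12)*(-7) = (((-2)² + 6*(0*(⅕)))*12)*(-7) = ((4 + 6*0)*12)*(-7) = ((4 + 0)*12)*(-7) = (4*12)*(-7) = 48*(-7) = -336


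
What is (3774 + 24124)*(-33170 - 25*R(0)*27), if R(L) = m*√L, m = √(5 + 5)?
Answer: -925376660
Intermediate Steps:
m = √10 ≈ 3.1623
R(L) = √10*√L
(3774 + 24124)*(-33170 - 25*R(0)*27) = (3774 + 24124)*(-33170 - 25*√10*√0*27) = 27898*(-33170 - 25*√10*0*27) = 27898*(-33170 - 25*0*27) = 27898*(-33170 + 0*27) = 27898*(-33170 + 0) = 27898*(-33170) = -925376660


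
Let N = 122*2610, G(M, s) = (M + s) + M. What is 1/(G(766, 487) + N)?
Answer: 1/320439 ≈ 3.1207e-6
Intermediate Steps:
G(M, s) = s + 2*M
N = 318420
1/(G(766, 487) + N) = 1/((487 + 2*766) + 318420) = 1/((487 + 1532) + 318420) = 1/(2019 + 318420) = 1/320439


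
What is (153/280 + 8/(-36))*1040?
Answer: 21242/63 ≈ 337.17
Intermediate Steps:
(153/280 + 8/(-36))*1040 = (153*(1/280) + 8*(-1/36))*1040 = (153/280 - 2/9)*1040 = (817/2520)*1040 = 21242/63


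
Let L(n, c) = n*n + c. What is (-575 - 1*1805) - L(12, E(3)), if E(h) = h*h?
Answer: -2533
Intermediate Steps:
E(h) = h²
L(n, c) = c + n² (L(n, c) = n² + c = c + n²)
(-575 - 1*1805) - L(12, E(3)) = (-575 - 1*1805) - (3² + 12²) = (-575 - 1805) - (9 + 144) = -2380 - 1*153 = -2380 - 153 = -2533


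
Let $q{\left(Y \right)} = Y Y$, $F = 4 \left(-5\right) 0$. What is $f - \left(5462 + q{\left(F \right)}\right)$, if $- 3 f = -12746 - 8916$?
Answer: $\frac{5276}{3} \approx 1758.7$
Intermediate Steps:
$F = 0$ ($F = \left(-20\right) 0 = 0$)
$q{\left(Y \right)} = Y^{2}$
$f = \frac{21662}{3}$ ($f = - \frac{-12746 - 8916}{3} = \left(- \frac{1}{3}\right) \left(-21662\right) = \frac{21662}{3} \approx 7220.7$)
$f - \left(5462 + q{\left(F \right)}\right) = \frac{21662}{3} - \left(5462 + 0^{2}\right) = \frac{21662}{3} - \left(5462 + 0\right) = \frac{21662}{3} - 5462 = \frac{5276}{3}$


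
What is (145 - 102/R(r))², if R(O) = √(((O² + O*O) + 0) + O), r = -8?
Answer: 211117/10 - 493*√30 ≈ 18411.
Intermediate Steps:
R(O) = √(O + 2*O²) (R(O) = √(((O² + O²) + 0) + O) = √((2*O² + 0) + O) = √(2*O² + O) = √(O + 2*O²))
(145 - 102/R(r))² = (145 - 102*√30/60)² = (145 - 17*√30/10)²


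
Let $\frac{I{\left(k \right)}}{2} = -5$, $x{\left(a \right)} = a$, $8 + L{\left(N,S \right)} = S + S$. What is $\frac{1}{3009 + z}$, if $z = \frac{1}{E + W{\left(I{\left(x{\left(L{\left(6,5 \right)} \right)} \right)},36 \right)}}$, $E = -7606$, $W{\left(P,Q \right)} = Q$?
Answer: $\frac{7570}{22778129} \approx 0.00033234$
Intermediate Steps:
$L{\left(N,S \right)} = -8 + 2 S$ ($L{\left(N,S \right)} = -8 + \left(S + S\right) = -8 + 2 S$)
$I{\left(k \right)} = -10$ ($I{\left(k \right)} = 2 \left(-5\right) = -10$)
$z = - \frac{1}{7570}$ ($z = \frac{1}{-7606 + 36} = \frac{1}{-7570} = - \frac{1}{7570} \approx -0.0001321$)
$\frac{1}{3009 + z} = \frac{1}{3009 - \frac{1}{7570}} = \frac{1}{\frac{22778129}{7570}} = \frac{7570}{22778129}$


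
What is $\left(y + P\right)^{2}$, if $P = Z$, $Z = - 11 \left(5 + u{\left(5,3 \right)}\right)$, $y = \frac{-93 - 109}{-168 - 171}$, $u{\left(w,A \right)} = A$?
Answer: $\frac{877936900}{114921} \approx 7639.5$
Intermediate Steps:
$y = \frac{202}{339}$ ($y = - \frac{202}{-339} = \left(-202\right) \left(- \frac{1}{339}\right) = \frac{202}{339} \approx 0.59587$)
$Z = -88$ ($Z = - 11 \left(5 + 3\right) = \left(-11\right) 8 = -88$)
$P = -88$
$\left(y + P\right)^{2} = \left(\frac{202}{339} - 88\right)^{2} = \left(- \frac{29630}{339}\right)^{2} = \frac{877936900}{114921}$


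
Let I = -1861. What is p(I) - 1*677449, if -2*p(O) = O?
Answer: -1353037/2 ≈ -6.7652e+5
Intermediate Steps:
p(O) = -O/2
p(I) - 1*677449 = -1/2*(-1861) - 1*677449 = 1861/2 - 677449 = -1353037/2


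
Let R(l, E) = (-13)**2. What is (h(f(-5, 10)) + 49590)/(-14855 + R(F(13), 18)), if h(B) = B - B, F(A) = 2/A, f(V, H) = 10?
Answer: -24795/7343 ≈ -3.3767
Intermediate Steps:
h(B) = 0
R(l, E) = 169
(h(f(-5, 10)) + 49590)/(-14855 + R(F(13), 18)) = (0 + 49590)/(-14855 + 169) = 49590/(-14686) = 49590*(-1/14686) = -24795/7343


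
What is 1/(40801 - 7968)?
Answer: 1/32833 ≈ 3.0457e-5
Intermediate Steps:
1/(40801 - 7968) = 1/32833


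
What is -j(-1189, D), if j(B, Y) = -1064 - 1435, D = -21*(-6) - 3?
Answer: 2499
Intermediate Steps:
D = 123 (D = 126 - 3 = 123)
j(B, Y) = -2499
-j(-1189, D) = -1*(-2499) = 2499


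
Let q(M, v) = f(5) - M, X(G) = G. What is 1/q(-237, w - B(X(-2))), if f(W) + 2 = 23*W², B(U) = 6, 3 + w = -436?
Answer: 1/810 ≈ 0.0012346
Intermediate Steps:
w = -439 (w = -3 - 436 = -439)
f(W) = -2 + 23*W²
q(M, v) = 573 - M (q(M, v) = (-2 + 23*5²) - M = (-2 + 23*25) - M = (-2 + 575) - M = 573 - M)
1/q(-237, w - B(X(-2))) = 1/(573 - 1*(-237)) = 1/(573 + 237) = 1/810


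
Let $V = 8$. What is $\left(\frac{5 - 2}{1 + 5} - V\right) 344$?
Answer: $-2580$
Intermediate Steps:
$\left(\frac{5 - 2}{1 + 5} - V\right) 344 = \left(\frac{5 - 2}{1 + 5} - 8\right) 344 = \left(\frac{3}{6} - 8\right) 344 = \left(3 \cdot \frac{1}{6} - 8\right) 344 = \left(\frac{1}{2} - 8\right) 344 = \left(- \frac{15}{2}\right) 344 = -2580$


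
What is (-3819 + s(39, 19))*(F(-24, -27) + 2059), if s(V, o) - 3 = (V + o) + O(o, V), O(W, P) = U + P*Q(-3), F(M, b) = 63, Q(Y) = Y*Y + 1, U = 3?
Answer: -7140530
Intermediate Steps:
Q(Y) = 1 + Y² (Q(Y) = Y² + 1 = 1 + Y²)
O(W, P) = 3 + 10*P (O(W, P) = 3 + P*(1 + (-3)²) = 3 + P*(1 + 9) = 3 + P*10 = 3 + 10*P)
s(V, o) = 6 + o + 11*V (s(V, o) = 3 + ((V + o) + (3 + 10*V)) = 3 + (3 + o + 11*V) = 6 + o + 11*V)
(-3819 + s(39, 19))*(F(-24, -27) + 2059) = (-3819 + (6 + 19 + 11*39))*(63 + 2059) = (-3819 + (6 + 19 + 429))*2122 = (-3819 + 454)*2122 = -3365*2122 = -7140530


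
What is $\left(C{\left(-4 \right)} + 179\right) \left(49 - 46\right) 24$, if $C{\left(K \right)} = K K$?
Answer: $14040$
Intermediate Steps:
$C{\left(K \right)} = K^{2}$
$\left(C{\left(-4 \right)} + 179\right) \left(49 - 46\right) 24 = \left(\left(-4\right)^{2} + 179\right) \left(49 - 46\right) 24 = \left(16 + 179\right) 3 \cdot 24 = 195 \cdot 3 \cdot 24 = 585 \cdot 24 = 14040$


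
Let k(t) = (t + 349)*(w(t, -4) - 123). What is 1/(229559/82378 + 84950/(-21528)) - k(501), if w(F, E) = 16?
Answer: 46749333396754/514016237 ≈ 90949.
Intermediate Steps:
k(t) = -37343 - 107*t (k(t) = (t + 349)*(16 - 123) = (349 + t)*(-107) = -37343 - 107*t)
1/(229559/82378 + 84950/(-21528)) - k(501) = 1/(229559/82378 + 84950/(-21528)) - (-37343 - 107*501) = 1/(229559*(1/82378) + 84950*(-1/21528)) - (-37343 - 53607) = 1/(229559/82378 - 42475/10764) - 1*(-90950) = 1/(-514016237/443358396) + 90950 = -443358396/514016237 + 90950 = 46749333396754/514016237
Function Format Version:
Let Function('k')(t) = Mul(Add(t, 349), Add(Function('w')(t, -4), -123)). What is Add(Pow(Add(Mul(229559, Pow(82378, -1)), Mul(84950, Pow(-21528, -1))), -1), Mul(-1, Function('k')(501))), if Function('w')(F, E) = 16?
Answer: Rational(46749333396754, 514016237) ≈ 90949.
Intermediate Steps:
Function('k')(t) = Add(-37343, Mul(-107, t)) (Function('k')(t) = Mul(Add(t, 349), Add(16, -123)) = Mul(Add(349, t), -107) = Add(-37343, Mul(-107, t)))
Add(Pow(Add(Mul(229559, Pow(82378, -1)), Mul(84950, Pow(-21528, -1))), -1), Mul(-1, Function('k')(501))) = Add(Pow(Add(Mul(229559, Pow(82378, -1)), Mul(84950, Pow(-21528, -1))), -1), Mul(-1, Add(-37343, Mul(-107, 501)))) = Add(Pow(Add(Mul(229559, Rational(1, 82378)), Mul(84950, Rational(-1, 21528))), -1), Mul(-1, Add(-37343, -53607))) = Add(Pow(Add(Rational(229559, 82378), Rational(-42475, 10764)), -1), Mul(-1, -90950)) = Add(Pow(Rational(-514016237, 443358396), -1), 90950) = Add(Rational(-443358396, 514016237), 90950) = Rational(46749333396754, 514016237)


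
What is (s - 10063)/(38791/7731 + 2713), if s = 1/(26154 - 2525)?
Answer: -919133278803/248258017613 ≈ -3.7023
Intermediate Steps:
s = 1/23629 ≈ 4.2321e-5
(s - 10063)/(38791/7731 + 2713) = (1/23629 - 10063)/(38791/7731 + 2713) = -237778626/(23629*(38791*(1/7731) + 2713)) = -237778626/(23629*(38791/7731 + 2713)) = -237778626/(23629*21012994/7731) = -237778626/23629*7731/21012994 = -919133278803/248258017613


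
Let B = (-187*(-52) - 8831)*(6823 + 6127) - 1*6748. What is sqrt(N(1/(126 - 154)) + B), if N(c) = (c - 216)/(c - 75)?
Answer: sqrt(51017591014951)/2101 ≈ 3399.6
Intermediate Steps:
N(c) = (-216 + c)/(-75 + c)
B = 11557602 (B = (9724 - 8831)*12950 - 6748 = 893*12950 - 6748 = 11564350 - 6748 = 11557602)
sqrt(N(1/(126 - 154)) + B) = sqrt((-216 + 1/(126 - 154))/(-75 + 1/(126 - 154)) + 11557602) = sqrt((-216 + 1/(-28))/(-75 + 1/(-28)) + 11557602) = sqrt((-216 - 1/28)/(-75 - 1/28) + 11557602) = sqrt(-6049/28/(-2101/28) + 11557602) = sqrt(-28/2101*(-6049/28) + 11557602) = sqrt(6049/2101 + 11557602) = sqrt(24282527851/2101) = sqrt(51017591014951)/2101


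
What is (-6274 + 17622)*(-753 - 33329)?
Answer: -386762536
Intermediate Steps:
(-6274 + 17622)*(-753 - 33329) = 11348*(-34082) = -386762536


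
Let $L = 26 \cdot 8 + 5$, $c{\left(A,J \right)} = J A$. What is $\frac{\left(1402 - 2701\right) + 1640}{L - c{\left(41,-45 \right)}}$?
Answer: $\frac{341}{2058} \approx 0.16569$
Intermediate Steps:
$c{\left(A,J \right)} = A J$
$L = 213$ ($L = 208 + 5 = 213$)
$\frac{\left(1402 - 2701\right) + 1640}{L - c{\left(41,-45 \right)}} = \frac{\left(1402 - 2701\right) + 1640}{213 - 41 \left(-45\right)} = \frac{-1299 + 1640}{213 - -1845} = \frac{341}{213 + 1845} = \frac{341}{2058}$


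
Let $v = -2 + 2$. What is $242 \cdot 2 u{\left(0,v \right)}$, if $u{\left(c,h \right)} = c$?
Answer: $0$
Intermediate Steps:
$v = 0$
$242 \cdot 2 u{\left(0,v \right)} = 242 \cdot 2 \cdot 0 = 242 \cdot 0 = 0$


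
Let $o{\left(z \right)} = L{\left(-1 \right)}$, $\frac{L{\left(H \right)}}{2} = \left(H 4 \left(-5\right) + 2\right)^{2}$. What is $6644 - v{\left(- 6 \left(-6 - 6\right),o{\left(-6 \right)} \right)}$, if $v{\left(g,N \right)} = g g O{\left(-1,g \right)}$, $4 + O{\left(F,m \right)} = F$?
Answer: $32564$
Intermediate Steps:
$O{\left(F,m \right)} = -4 + F$
$L{\left(H \right)} = 2 \left(2 - 20 H\right)^{2}$ ($L{\left(H \right)} = 2 \left(H 4 \left(-5\right) + 2\right)^{2} = 2 \left(4 H \left(-5\right) + 2\right)^{2} = 2 \left(- 20 H + 2\right)^{2} = 2 \left(2 - 20 H\right)^{2}$)
$o{\left(z \right)} = 968$ ($o{\left(z \right)} = 8 \left(-1 + 10 \left(-1\right)\right)^{2} = 8 \left(-1 - 10\right)^{2} = 8 \left(-11\right)^{2} = 8 \cdot 121 = 968$)
$v{\left(g,N \right)} = - 5 g^{2}$ ($v{\left(g,N \right)} = g g \left(-4 - 1\right) = g^{2} \left(-5\right) = - 5 g^{2}$)
$6644 - v{\left(- 6 \left(-6 - 6\right),o{\left(-6 \right)} \right)} = 6644 - - 5 \left(- 6 \left(-6 - 6\right)\right)^{2} = 6644 - - 5 \left(\left(-6\right) \left(-12\right)\right)^{2} = 6644 - - 5 \cdot 72^{2} = 6644 - \left(-5\right) 5184 = 6644 - -25920 = 6644 + 25920 = 32564$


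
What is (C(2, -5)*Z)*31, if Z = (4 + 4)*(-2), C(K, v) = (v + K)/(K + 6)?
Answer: 186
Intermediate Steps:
C(K, v) = (K + v)/(6 + K)
Z = -16 (Z = 8*(-2) = -16)
(C(2, -5)*Z)*31 = (((2 - 5)/(6 + 2))*(-16))*31 = ((-3/8)*(-16))*31 = (((1/8)*(-3))*(-16))*31 = -3/8*(-16)*31 = 6*31 = 186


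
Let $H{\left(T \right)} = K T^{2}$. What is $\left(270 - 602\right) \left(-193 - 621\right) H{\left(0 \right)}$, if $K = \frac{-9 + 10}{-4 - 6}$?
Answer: $0$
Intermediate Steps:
$K = - \frac{1}{10}$ ($K = 1 \frac{1}{-10} = 1 \left(- \frac{1}{10}\right) = - \frac{1}{10} \approx -0.1$)
$H{\left(T \right)} = - \frac{T^{2}}{10}$
$\left(270 - 602\right) \left(-193 - 621\right) H{\left(0 \right)} = \left(270 - 602\right) \left(-193 - 621\right) \left(- \frac{0^{2}}{10}\right) = \left(-332\right) \left(-814\right) \left(\left(- \frac{1}{10}\right) 0\right) = 270248 \cdot 0 = 0$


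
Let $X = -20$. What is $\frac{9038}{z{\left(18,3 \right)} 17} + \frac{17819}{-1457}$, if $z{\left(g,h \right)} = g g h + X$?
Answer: $- \frac{137607165}{11790044} \approx -11.671$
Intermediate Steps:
$z{\left(g,h \right)} = -20 + h g^{2}$ ($z{\left(g,h \right)} = g g h - 20 = g^{2} h - 20 = h g^{2} - 20 = -20 + h g^{2}$)
$\frac{9038}{z{\left(18,3 \right)} 17} + \frac{17819}{-1457} = \frac{9038}{\left(-20 + 3 \cdot 18^{2}\right) 17} + \frac{17819}{-1457} = \frac{9038}{\left(-20 + 3 \cdot 324\right) 17} + 17819 \left(- \frac{1}{1457}\right) = \frac{9038}{\left(-20 + 972\right) 17} - \frac{17819}{1457} = \frac{9038}{952 \cdot 17} - \frac{17819}{1457} = \frac{9038}{16184} - \frac{17819}{1457} = 9038 \cdot \frac{1}{16184} - \frac{17819}{1457} = \frac{4519}{8092} - \frac{17819}{1457} = - \frac{137607165}{11790044}$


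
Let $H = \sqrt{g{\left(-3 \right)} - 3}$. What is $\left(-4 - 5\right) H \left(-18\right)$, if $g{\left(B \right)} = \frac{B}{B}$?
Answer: $162 i \sqrt{2} \approx 229.1 i$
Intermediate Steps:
$g{\left(B \right)} = 1$
$H = i \sqrt{2}$ ($H = \sqrt{1 - 3} = \sqrt{-2} = i \sqrt{2} \approx 1.4142 i$)
$\left(-4 - 5\right) H \left(-18\right) = \left(-4 - 5\right) i \sqrt{2} \left(-18\right) = - 9 i \sqrt{2} \left(-18\right) = 162 i \sqrt{2}$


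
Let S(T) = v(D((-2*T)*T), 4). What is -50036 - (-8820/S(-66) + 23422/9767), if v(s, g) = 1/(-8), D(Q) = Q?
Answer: -1177884554/9767 ≈ -1.2060e+5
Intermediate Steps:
v(s, g) = -⅛
S(T) = -⅛
-50036 - (-8820/S(-66) + 23422/9767) = -50036 - (-8820/(-⅛) + 23422/9767) = -50036 - (-8820*(-8) + 23422*(1/9767)) = -50036 - (70560 + 23422/9767) = -50036 - 1*689182942/9767 = -50036 - 689182942/9767 = -1177884554/9767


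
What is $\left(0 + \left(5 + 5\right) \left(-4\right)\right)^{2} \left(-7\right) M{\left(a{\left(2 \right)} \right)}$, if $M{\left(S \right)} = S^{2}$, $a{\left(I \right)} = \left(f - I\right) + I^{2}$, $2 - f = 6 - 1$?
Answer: $-11200$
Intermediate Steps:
$f = -3$ ($f = 2 - \left(6 - 1\right) = 2 - 5 = -3$)
$a{\left(I \right)} = -3 + I^{2} - I$ ($a{\left(I \right)} = \left(-3 - I\right) + I^{2} = -3 + I^{2} - I$)
$\left(0 + \left(5 + 5\right) \left(-4\right)\right)^{2} \left(-7\right) M{\left(a{\left(2 \right)} \right)} = \left(0 + \left(5 + 5\right) \left(-4\right)\right)^{2} \left(-7\right) \left(-3 + 2^{2} - 2\right)^{2} = \left(0 + 10 \left(-4\right)\right)^{2} \left(-7\right) \left(-3 + 4 - 2\right)^{2} = \left(0 - 40\right)^{2} \left(-7\right) \left(-1\right)^{2} = \left(-40\right)^{2} \left(-7\right) 1 = 1600 \left(-7\right) 1 = \left(-11200\right) 1 = -11200$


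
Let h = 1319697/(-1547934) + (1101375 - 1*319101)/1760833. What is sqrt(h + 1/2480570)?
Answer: I*sqrt(129613494793084503153162176468754355)/563431144128158545 ≈ 0.63898*I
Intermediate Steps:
h = -370952501895/908551089674 (h = 1319697*(-1/1547934) + (1101375 - 319101)*(1/1760833) = -439899/515978 + 782274*(1/1760833) = -439899/515978 + 782274/1760833 = -370952501895/908551089674 ≈ -0.40829)
sqrt(h + 1/2480570) = sqrt(-370952501895/908551089674 + 1/2480570) = sqrt(-230043184768647619/563431144128158545) = I*sqrt(129613494793084503153162176468754355)/563431144128158545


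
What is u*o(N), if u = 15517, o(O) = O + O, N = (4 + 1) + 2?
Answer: 217238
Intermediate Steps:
N = 7 (N = 5 + 2 = 7)
o(O) = 2*O
u*o(N) = 15517*(2*7) = 15517*14 = 217238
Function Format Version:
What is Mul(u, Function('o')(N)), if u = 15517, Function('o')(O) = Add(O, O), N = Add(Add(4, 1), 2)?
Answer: 217238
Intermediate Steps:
N = 7 (N = Add(5, 2) = 7)
Function('o')(O) = Mul(2, O)
Mul(u, Function('o')(N)) = Mul(15517, Mul(2, 7)) = Mul(15517, 14) = 217238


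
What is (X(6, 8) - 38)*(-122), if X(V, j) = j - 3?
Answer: 4026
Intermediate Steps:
X(V, j) = -3 + j
(X(6, 8) - 38)*(-122) = ((-3 + 8) - 38)*(-122) = (5 - 38)*(-122) = -33*(-122) = 4026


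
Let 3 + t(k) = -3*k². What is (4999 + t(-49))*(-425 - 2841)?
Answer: 7208062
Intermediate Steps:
t(k) = -3 - 3*k²
(4999 + t(-49))*(-425 - 2841) = (4999 + (-3 - 3*(-49)²))*(-425 - 2841) = (4999 + (-3 - 3*2401))*(-3266) = (4999 + (-3 - 7203))*(-3266) = (4999 - 7206)*(-3266) = -2207*(-3266) = 7208062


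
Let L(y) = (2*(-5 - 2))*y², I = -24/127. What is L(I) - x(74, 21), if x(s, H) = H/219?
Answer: -701575/1177417 ≈ -0.59586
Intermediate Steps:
I = -24/127 (I = -24*1/127 = -24/127 ≈ -0.18898)
L(y) = -14*y² (L(y) = (2*(-7))*y² = -14*y²)
x(s, H) = H/219 (x(s, H) = H*(1/219) = H/219)
L(I) - x(74, 21) = -14*(-24/127)² - 21/219 = -14*576/16129 - 1*7/73 = -8064/16129 - 7/73 = -701575/1177417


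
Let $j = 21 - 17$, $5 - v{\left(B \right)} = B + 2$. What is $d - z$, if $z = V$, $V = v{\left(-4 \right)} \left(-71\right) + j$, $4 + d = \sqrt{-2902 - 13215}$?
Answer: $489 + i \sqrt{16117} \approx 489.0 + 126.95 i$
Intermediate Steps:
$v{\left(B \right)} = 3 - B$ ($v{\left(B \right)} = 5 - \left(B + 2\right) = 5 - \left(2 + B\right) = 3 - B$)
$d = -4 + i \sqrt{16117}$ ($d = -4 + \sqrt{-2902 - 13215} = -4 + \sqrt{-16117} = -4 + i \sqrt{16117} \approx -4.0 + 126.95 i$)
$j = 4$
$V = -493$ ($V = \left(3 - -4\right) \left(-71\right) + 4 = \left(3 + 4\right) \left(-71\right) + 4 = 7 \left(-71\right) + 4 = -497 + 4 = -493$)
$z = -493$
$d - z = \left(-4 + i \sqrt{16117}\right) - -493 = \left(-4 + i \sqrt{16117}\right) + 493 = 489 + i \sqrt{16117}$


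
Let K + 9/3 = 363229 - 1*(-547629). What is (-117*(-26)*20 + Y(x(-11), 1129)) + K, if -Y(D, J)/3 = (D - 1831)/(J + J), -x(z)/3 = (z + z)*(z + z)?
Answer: 2194097159/2258 ≈ 9.7170e+5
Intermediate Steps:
K = 910855 (K = -3 + (363229 - 1*(-547629)) = -3 + (363229 + 547629) = -3 + 910858 = 910855)
x(z) = -12*z² (x(z) = -3*(z + z)*(z + z) = -3*2*z*2*z = -12*z²)
Y(D, J) = -3*(-1831 + D)/(2*J) (Y(D, J) = -3*(D - 1831)/(J + J) = -3*(-1831 + D)/(2*J))
(-117*(-26)*20 + Y(x(-11), 1129)) + K = (-117*(-26)*20 + (3/2)*(1831 - (-12)*(-11)²)/1129) + 910855 = (3042*20 + (3/2)*(1/1129)*(1831 - (-12)*121)) + 910855 = (60840 + (3/2)*(1/1129)*(1831 - 1*(-1452))) + 910855 = (60840 + (3/2)*(1/1129)*(1831 + 1452)) + 910855 = (60840 + (3/2)*(1/1129)*3283) + 910855 = (60840 + 9849/2258) + 910855 = 137386569/2258 + 910855 = 2194097159/2258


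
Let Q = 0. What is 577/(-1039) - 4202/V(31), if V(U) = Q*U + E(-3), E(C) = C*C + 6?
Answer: -4374533/15585 ≈ -280.69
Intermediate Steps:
E(C) = 6 + C² (E(C) = C² + 6 = 6 + C²)
V(U) = 15 (V(U) = 0*U + (6 + (-3)²) = 0 + (6 + 9) = 0 + 15 = 15)
577/(-1039) - 4202/V(31) = 577/(-1039) - 4202/15 = 577*(-1/1039) - 4202*1/15 = -577/1039 - 4202/15 = -4374533/15585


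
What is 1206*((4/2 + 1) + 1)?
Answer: 4824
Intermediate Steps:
1206*((4/2 + 1) + 1) = 1206*((4*(½) + 1) + 1) = 1206*((2 + 1) + 1) = 1206*(3 + 1) = 1206*4 = 4824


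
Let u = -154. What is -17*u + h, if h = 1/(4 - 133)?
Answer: 337721/129 ≈ 2618.0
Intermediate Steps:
h = -1/129 (h = 1/(-129) = -1/129 ≈ -0.0077519)
-17*u + h = -17*(-154) - 1/129 = 2618 - 1/129 = 337721/129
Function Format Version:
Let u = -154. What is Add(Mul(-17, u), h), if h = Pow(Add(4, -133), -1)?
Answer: Rational(337721, 129) ≈ 2618.0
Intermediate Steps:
h = Rational(-1, 129) (h = Pow(-129, -1) = Rational(-1, 129) ≈ -0.0077519)
Add(Mul(-17, u), h) = Add(Mul(-17, -154), Rational(-1, 129)) = Add(2618, Rational(-1, 129)) = Rational(337721, 129)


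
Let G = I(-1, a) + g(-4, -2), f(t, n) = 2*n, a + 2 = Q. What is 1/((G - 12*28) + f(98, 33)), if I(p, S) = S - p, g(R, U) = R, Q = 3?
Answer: -1/272 ≈ -0.0036765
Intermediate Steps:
a = 1 (a = -2 + 3 = 1)
G = -2 (G = (1 - 1*(-1)) - 4 = (1 + 1) - 4 = 2 - 4 = -2)
1/((G - 12*28) + f(98, 33)) = 1/((-2 - 12*28) + 2*33) = 1/((-2 - 336) + 66) = 1/(-338 + 66) = 1/(-272) = -1/272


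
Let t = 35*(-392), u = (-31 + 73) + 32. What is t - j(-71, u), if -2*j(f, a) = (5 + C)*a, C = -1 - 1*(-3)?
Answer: -13461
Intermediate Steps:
C = 2 (C = -1 + 3 = 2)
u = 74 (u = 42 + 32 = 74)
t = -13720
j(f, a) = -7*a/2 (j(f, a) = -(5 + 2)*a/2 = -7*a/2)
t - j(-71, u) = -13720 - (-7)*74/2 = -13720 - 1*(-259) = -13720 + 259 = -13461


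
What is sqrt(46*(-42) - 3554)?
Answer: I*sqrt(5486) ≈ 74.068*I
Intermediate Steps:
sqrt(46*(-42) - 3554) = sqrt(-1932 - 3554) = sqrt(-5486) = I*sqrt(5486)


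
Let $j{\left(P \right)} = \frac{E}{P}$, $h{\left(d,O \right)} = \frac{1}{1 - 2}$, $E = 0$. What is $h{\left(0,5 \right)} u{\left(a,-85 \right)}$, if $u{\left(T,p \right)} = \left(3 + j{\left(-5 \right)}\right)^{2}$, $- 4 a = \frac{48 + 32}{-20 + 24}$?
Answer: $-9$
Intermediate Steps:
$h{\left(d,O \right)} = -1$ ($h{\left(d,O \right)} = \frac{1}{-1} = -1$)
$a = -5$ ($a = - \frac{\left(48 + 32\right) \frac{1}{-20 + 24}}{4} = - \frac{80 \cdot \frac{1}{4}}{4} = \left(- \frac{1}{4}\right) 20 = -5$)
$j{\left(P \right)} = 0$ ($j{\left(P \right)} = \frac{0}{P} = 0$)
$u{\left(T,p \right)} = 9$ ($u{\left(T,p \right)} = \left(3 + 0\right)^{2} = 3^{2} = 9$)
$h{\left(0,5 \right)} u{\left(a,-85 \right)} = \left(-1\right) 9 = -9$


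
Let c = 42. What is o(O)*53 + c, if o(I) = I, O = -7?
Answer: -329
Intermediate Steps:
o(O)*53 + c = -7*53 + 42 = -371 + 42 = -329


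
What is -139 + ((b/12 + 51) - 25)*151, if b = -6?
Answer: 7423/2 ≈ 3711.5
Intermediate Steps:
-139 + ((b/12 + 51) - 25)*151 = -139 + ((-6/12 + 51) - 25)*151 = -139 + ((-6*1/12 + 51) - 25)*151 = -139 + ((-1/2 + 51) - 25)*151 = -139 + (101/2 - 25)*151 = -139 + (51/2)*151 = -139 + 7701/2 = 7423/2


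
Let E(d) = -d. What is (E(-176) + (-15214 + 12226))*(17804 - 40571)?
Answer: 64020804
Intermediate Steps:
(E(-176) + (-15214 + 12226))*(17804 - 40571) = (-1*(-176) + (-15214 + 12226))*(17804 - 40571) = (176 - 2988)*(-22767) = -2812*(-22767) = 64020804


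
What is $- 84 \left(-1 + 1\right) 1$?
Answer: $0$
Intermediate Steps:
$- 84 \left(-1 + 1\right) 1 = - 84 \cdot 0 \cdot 1 = \left(-84\right) 0 = 0$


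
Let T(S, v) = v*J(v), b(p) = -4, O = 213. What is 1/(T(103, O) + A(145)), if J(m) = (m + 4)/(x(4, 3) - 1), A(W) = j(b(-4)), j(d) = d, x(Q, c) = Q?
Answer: 1/15403 ≈ 6.4922e-5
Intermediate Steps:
A(W) = -4
J(m) = 4/3 + m/3 (J(m) = (m + 4)/(4 - 1) = (4 + m)/3 = (4 + m)*(⅓) = 4/3 + m/3)
T(S, v) = v*(4/3 + v/3)
1/(T(103, O) + A(145)) = 1/((⅓)*213*(4 + 213) - 4) = 1/((⅓)*213*217 - 4) = 1/(15407 - 4) = 1/15403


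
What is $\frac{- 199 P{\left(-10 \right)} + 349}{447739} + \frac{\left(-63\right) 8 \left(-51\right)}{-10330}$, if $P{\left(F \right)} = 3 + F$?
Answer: $- \frac{5745344198}{2312571935} \approx -2.4844$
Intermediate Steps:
$\frac{- 199 P{\left(-10 \right)} + 349}{447739} + \frac{\left(-63\right) 8 \left(-51\right)}{-10330} = \frac{- 199 \left(3 - 10\right) + 349}{447739} + \frac{\left(-63\right) 8 \left(-51\right)}{-10330} = \left(\left(-199\right) \left(-7\right) + 349\right) \frac{1}{447739} + \left(-504\right) \left(-51\right) \left(- \frac{1}{10330}\right) = \left(1393 + 349\right) \frac{1}{447739} + 25704 \left(- \frac{1}{10330}\right) = 1742 \cdot \frac{1}{447739} - \frac{12852}{5165} = \frac{1742}{447739} - \frac{12852}{5165} = - \frac{5745344198}{2312571935}$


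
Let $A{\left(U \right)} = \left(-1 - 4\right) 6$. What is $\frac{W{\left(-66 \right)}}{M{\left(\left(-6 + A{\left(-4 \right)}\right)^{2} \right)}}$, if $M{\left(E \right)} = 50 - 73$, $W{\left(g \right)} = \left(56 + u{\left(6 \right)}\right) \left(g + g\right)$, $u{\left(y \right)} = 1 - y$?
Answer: $\frac{6732}{23} \approx 292.7$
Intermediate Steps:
$A{\left(U \right)} = -30$ ($A{\left(U \right)} = \left(-5\right) 6 = -30$)
$W{\left(g \right)} = 102 g$ ($W{\left(g \right)} = \left(56 + \left(1 - 6\right)\right) \left(g + g\right) = \left(56 + \left(1 - 6\right)\right) 2 g = \left(56 - 5\right) 2 g = 51 \cdot 2 g = 102 g$)
$M{\left(E \right)} = -23$ ($M{\left(E \right)} = 50 - 73 = -23$)
$\frac{W{\left(-66 \right)}}{M{\left(\left(-6 + A{\left(-4 \right)}\right)^{2} \right)}} = \frac{102 \left(-66\right)}{-23} = \left(-6732\right) \left(- \frac{1}{23}\right) = \frac{6732}{23}$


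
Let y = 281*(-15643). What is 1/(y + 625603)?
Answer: -1/3770080 ≈ -2.6525e-7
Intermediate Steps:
y = -4395683
1/(y + 625603) = 1/(-4395683 + 625603) = 1/(-3770080) = -1/3770080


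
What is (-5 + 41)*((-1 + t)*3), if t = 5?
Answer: 432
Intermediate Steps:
(-5 + 41)*((-1 + t)*3) = (-5 + 41)*((-1 + 5)*3) = 36*(4*3) = 36*12 = 432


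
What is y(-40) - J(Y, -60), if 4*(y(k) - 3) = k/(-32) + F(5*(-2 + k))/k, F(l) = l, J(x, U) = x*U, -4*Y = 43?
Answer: -5123/8 ≈ -640.38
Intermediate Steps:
Y = -43/4 (Y = -¼*43 = -43/4 ≈ -10.750)
J(x, U) = U*x
y(k) = 3 - k/128 + (-10 + 5*k)/(4*k) (y(k) = 3 + (k/(-32) + (5*(-2 + k))/k)/4 = 3 + (k*(-1/32) + (-10 + 5*k)/k)/4 = 3 + (-k/32 + (-10 + 5*k)/k)/4 = 3 + (-k/128 + (-10 + 5*k)/(4*k)) = 3 - k/128 + (-10 + 5*k)/(4*k))
y(-40) - J(Y, -60) = (1/128)*(-320 - 1*(-40)² + 544*(-40))/(-40) - (-60)*(-43)/4 = (1/128)*(-1/40)*(-320 - 1*1600 - 21760) - 1*645 = (1/128)*(-1/40)*(-320 - 1600 - 21760) - 645 = (1/128)*(-1/40)*(-23680) - 645 = 37/8 - 645 = -5123/8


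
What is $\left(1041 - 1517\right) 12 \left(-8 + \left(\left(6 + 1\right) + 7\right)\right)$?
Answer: $-34272$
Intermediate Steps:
$\left(1041 - 1517\right) 12 \left(-8 + \left(\left(6 + 1\right) + 7\right)\right) = - 476 \cdot 12 \left(-8 + \left(7 + 7\right)\right) = - 476 \cdot 12 \left(-8 + 14\right) = - 476 \cdot 12 \cdot 6 = \left(-476\right) 72 = -34272$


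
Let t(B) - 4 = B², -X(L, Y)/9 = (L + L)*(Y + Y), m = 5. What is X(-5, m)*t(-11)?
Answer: 112500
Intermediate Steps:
X(L, Y) = -36*L*Y (X(L, Y) = -9*(L + L)*(Y + Y) = -9*2*L*2*Y = -36*L*Y)
t(B) = 4 + B²
X(-5, m)*t(-11) = (-36*(-5)*5)*(4 + (-11)²) = 900*(4 + 121) = 900*125 = 112500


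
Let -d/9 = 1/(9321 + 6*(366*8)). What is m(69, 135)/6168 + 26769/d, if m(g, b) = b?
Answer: -164432401499/2056 ≈ -7.9977e+7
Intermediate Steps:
d = -3/8963 (d = -9/(9321 + 6*(366*8)) = -9/(9321 + 6*2928) = -9/(9321 + 17568) = -9/26889 = -9*1/26889 = -3/8963 ≈ -0.00033471)
m(69, 135)/6168 + 26769/d = 135/6168 + 26769/(-3/8963) = 135*(1/6168) + 26769*(-8963/3) = 45/2056 - 79976849 = -164432401499/2056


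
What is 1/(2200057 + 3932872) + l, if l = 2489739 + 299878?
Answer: 17108522998194/6132929 ≈ 2.7896e+6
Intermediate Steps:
l = 2789617
1/(2200057 + 3932872) + l = 1/(2200057 + 3932872) + 2789617 = 1/6132929 + 2789617 = 17108522998194/6132929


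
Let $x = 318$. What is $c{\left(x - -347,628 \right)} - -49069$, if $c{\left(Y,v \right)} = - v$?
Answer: $48441$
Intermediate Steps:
$c{\left(x - -347,628 \right)} - -49069 = \left(-1\right) 628 - -49069 = -628 + 49069 = 48441$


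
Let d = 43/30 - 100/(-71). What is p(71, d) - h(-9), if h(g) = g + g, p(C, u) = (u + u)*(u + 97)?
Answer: 1328081239/2268450 ≈ 585.46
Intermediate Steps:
d = 6053/2130 (d = 43*(1/30) - 100*(-1/71) = 43/30 + 100/71 = 6053/2130 ≈ 2.8418)
p(C, u) = 2*u*(97 + u) (p(C, u) = (2*u)*(97 + u) = 2*u*(97 + u))
h(g) = 2*g
p(71, d) - h(-9) = 2*(6053/2130)*(97 + 6053/2130) - 2*(-9) = 2*(6053/2130)*(212663/2130) - 1*(-18) = 1287249139/2268450 + 18 = 1328081239/2268450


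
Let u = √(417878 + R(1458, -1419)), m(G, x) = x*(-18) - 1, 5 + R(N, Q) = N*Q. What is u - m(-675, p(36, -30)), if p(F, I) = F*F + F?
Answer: 23977 + I*√1651029 ≈ 23977.0 + 1284.9*I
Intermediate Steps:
R(N, Q) = -5 + N*Q
p(F, I) = F + F² (p(F, I) = F² + F = F + F²)
m(G, x) = -1 - 18*x (m(G, x) = -18*x - 1 = -1 - 18*x)
u = I*√1651029 (u = √(417878 + (-5 + 1458*(-1419))) = √(417878 + (-5 - 2068902)) = √(417878 - 2068907) = √(-1651029) = I*√1651029 ≈ 1284.9*I)
u - m(-675, p(36, -30)) = I*√1651029 - (-1 - 648*(1 + 36)) = I*√1651029 - (-1 - 648*37) = I*√1651029 - (-1 - 18*1332) = I*√1651029 - (-1 - 23976) = I*√1651029 - 1*(-23977) = I*√1651029 + 23977 = 23977 + I*√1651029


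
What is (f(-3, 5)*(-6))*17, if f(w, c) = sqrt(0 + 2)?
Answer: -102*sqrt(2) ≈ -144.25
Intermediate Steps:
f(w, c) = sqrt(2)
(f(-3, 5)*(-6))*17 = (sqrt(2)*(-6))*17 = -6*sqrt(2)*17 = -102*sqrt(2)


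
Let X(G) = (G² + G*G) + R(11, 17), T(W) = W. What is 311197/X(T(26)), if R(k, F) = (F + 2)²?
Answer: 311197/1713 ≈ 181.67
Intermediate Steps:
R(k, F) = (2 + F)²
X(G) = 361 + 2*G² (X(G) = (G² + G*G) + (2 + 17)² = (G² + G²) + 19² = 2*G² + 361 = 361 + 2*G²)
311197/X(T(26)) = 311197/(361 + 2*26²) = 311197/(361 + 2*676) = 311197/(361 + 1352) = 311197/1713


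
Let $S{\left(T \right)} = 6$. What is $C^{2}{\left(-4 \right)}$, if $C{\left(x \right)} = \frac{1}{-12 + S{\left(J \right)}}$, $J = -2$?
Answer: $\frac{1}{36} \approx 0.027778$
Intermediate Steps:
$C{\left(x \right)} = - \frac{1}{6}$ ($C{\left(x \right)} = \frac{1}{-12 + 6} = \frac{1}{-6} = - \frac{1}{6}$)
$C^{2}{\left(-4 \right)} = \left(- \frac{1}{6}\right)^{2} = \frac{1}{36}$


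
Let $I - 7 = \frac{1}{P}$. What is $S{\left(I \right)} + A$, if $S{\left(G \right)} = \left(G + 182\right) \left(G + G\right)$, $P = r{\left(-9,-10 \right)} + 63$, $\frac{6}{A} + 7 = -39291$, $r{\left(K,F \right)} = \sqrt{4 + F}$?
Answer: $\frac{- 206526618715 i + 6558600034 \sqrt{6}}{58947 \left(- 1321 i + 42 \sqrt{6}\right)} \approx 2652.2 - 0.2416 i$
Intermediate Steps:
$A = - \frac{3}{19649}$ ($A = \frac{6}{-7 - 39291} = \frac{6}{-39298} = 6 \left(- \frac{1}{39298}\right) = - \frac{3}{19649} \approx -0.00015268$)
$P = 63 + i \sqrt{6}$ ($P = \sqrt{4 - 10} + 63 = \sqrt{-6} + 63 = i \sqrt{6} + 63 = 63 + i \sqrt{6} \approx 63.0 + 2.4495 i$)
$I = 7 + \frac{1}{63 + i \sqrt{6}} \approx 7.0158 - 0.00061622 i$
$S{\left(G \right)} = 2 G \left(182 + G\right)$ ($S{\left(G \right)} = \left(182 + G\right) 2 G = 2 G \left(182 + G\right)$)
$S{\left(I \right)} + A = 2 \left(\frac{9296}{1325} - \frac{i \sqrt{6}}{3975}\right) \left(182 + \left(\frac{9296}{1325} - \frac{i \sqrt{6}}{3975}\right)\right) - \frac{3}{19649} = 2 \left(\frac{9296}{1325} - \frac{i \sqrt{6}}{3975}\right) \left(\frac{250446}{1325} - \frac{i \sqrt{6}}{3975}\right) - \frac{3}{19649} = - \frac{3}{19649} + 2 \left(\frac{9296}{1325} - \frac{i \sqrt{6}}{3975}\right) \left(\frac{250446}{1325} - \frac{i \sqrt{6}}{3975}\right)$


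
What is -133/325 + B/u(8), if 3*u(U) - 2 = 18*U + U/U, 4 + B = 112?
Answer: 28583/15925 ≈ 1.7949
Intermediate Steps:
B = 108 (B = -4 + 112 = 108)
u(U) = 1 + 6*U (u(U) = ⅔ + (18*U + U/U)/3 = ⅔ + (18*U + 1)/3 = ⅔ + (1 + 18*U)/3 = ⅔ + (⅓ + 6*U) = 1 + 6*U)
-133/325 + B/u(8) = -133/325 + 108/(1 + 6*8) = -133*1/325 + 108/(1 + 48) = -133/325 + 108/49 = 28583/15925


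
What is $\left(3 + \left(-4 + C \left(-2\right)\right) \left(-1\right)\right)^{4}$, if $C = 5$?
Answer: $83521$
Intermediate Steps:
$\left(3 + \left(-4 + C \left(-2\right)\right) \left(-1\right)\right)^{4} = \left(3 + \left(-4 + 5 \left(-2\right)\right) \left(-1\right)\right)^{4} = \left(3 + \left(-4 - 10\right) \left(-1\right)\right)^{4} = \left(3 - -14\right)^{4} = \left(3 + 14\right)^{4} = 17^{4} = 83521$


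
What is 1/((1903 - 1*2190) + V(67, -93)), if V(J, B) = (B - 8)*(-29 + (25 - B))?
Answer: -1/9276 ≈ -0.00010781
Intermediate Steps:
V(J, B) = (-8 + B)*(-4 - B)
1/((1903 - 1*2190) + V(67, -93)) = 1/((1903 - 1*2190) + (32 - 1*(-93)² + 4*(-93))) = 1/((1903 - 2190) + (32 - 1*8649 - 372)) = 1/(-287 + (32 - 8649 - 372)) = 1/(-287 - 8989) = 1/(-9276) = -1/9276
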